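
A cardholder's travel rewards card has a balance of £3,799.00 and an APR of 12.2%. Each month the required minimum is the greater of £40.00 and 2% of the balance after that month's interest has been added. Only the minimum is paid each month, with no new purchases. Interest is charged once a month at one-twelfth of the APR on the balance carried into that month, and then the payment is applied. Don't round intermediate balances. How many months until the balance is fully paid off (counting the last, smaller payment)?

134 months

Monthly rate r = 12.2%/12 = 1.01667% = 0.0101667.
While 2% of the post-interest balance exceeds £40.00, each month B ← (B·(1+r))·(1 − 0.02), i.e. B shrinks by the factor (1+r)·0.98 = 0.98996.
This holds for months 1–65. Entering month 66 the balance is £1,972.02; 2% of the post-interest balance is now below £40.00, so the flat £40.00 minimum applies from here.
From month 66 a fixed £40.00 at rate r clears £1,972.02 in 69 more payments. Total: 65 + 69 = 134 months.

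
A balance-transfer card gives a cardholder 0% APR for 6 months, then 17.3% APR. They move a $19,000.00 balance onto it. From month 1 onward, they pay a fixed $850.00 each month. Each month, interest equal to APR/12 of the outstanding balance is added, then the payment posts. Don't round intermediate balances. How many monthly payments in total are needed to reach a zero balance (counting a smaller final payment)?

25 months

Promo months 1–6 at r₀ = 0%/12 = 0; months 7+ at r₁ = 17.3%/12 = 0.0144167.
After month 6 (no interest yet): B = $19,000.00 − 6·$850.00 = $13,900.00.
Then at r₁ with $850.00/mo: n₂ = −ln(1 − r₁·B/P)/ln(1+r₁) ≈ 18.78 → 19 more payments.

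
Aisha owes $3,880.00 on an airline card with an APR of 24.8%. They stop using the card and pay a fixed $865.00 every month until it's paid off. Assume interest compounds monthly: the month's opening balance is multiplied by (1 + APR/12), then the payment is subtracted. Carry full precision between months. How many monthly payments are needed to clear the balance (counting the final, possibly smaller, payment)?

Monthly rate r = 24.8%/12 = 2.06667% = 0.0206667.
Recurrence: B ← B·(1+r) − $865.00.
Month 1: interest $80.19; balance after payment $3,095.19.
Month 2: interest $63.97; balance after payment $2,294.15.
Month 3: interest $47.41; balance after payment $1,476.57.
Month 4: interest $30.52; balance after payment $642.08.
Month 5: interest $13.27; balance after payment $0.00.

5 payments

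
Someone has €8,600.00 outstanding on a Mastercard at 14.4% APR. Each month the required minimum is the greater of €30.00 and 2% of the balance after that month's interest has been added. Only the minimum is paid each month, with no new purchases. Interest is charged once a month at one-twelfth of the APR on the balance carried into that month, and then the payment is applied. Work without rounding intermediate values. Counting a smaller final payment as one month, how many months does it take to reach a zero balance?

288 months

Monthly rate r = 14.4%/12 = 1.2% = 0.012.
While 2% of the post-interest balance exceeds €30.00, each month B ← (B·(1+r))·(1 − 0.02), i.e. B shrinks by the factor (1+r)·0.98 = 0.99176.
This holds for months 1–213. Entering month 214 the balance is €1,476.05; 2% of the post-interest balance is now below €30.00, so the flat €30.00 minimum applies from here.
From month 214 a fixed €30.00 at rate r clears €1,476.05 in 75 more payments. Total: 213 + 75 = 288 months.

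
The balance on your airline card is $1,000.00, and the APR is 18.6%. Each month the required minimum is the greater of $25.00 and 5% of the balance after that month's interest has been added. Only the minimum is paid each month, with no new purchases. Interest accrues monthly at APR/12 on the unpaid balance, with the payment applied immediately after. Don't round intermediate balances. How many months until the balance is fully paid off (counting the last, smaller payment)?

Monthly rate r = 18.6%/12 = 1.55% = 0.0155.
While 5% of the post-interest balance exceeds $25.00, each month B ← (B·(1+r))·(1 − 0.05), i.e. B shrinks by the factor (1+r)·0.95 = 0.96473.
This holds for months 1–20. Entering month 21 the balance is $487.61; 5% of the post-interest balance is now below $25.00, so the flat $25.00 minimum applies from here.
From month 21 a fixed $25.00 at rate r clears $487.61 in 24 more payments. Total: 20 + 24 = 44 months.

44 months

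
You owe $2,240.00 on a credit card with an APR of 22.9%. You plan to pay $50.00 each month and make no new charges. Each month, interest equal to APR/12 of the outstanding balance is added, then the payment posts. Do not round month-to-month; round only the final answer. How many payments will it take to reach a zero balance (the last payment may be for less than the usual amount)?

Monthly rate r = 22.9%/12 = 1.90833% = 0.0190833.
Recurrence: B ← B·(1+r) − $50.00.
Month 1: interest $42.75; balance after payment $2,232.75.
Month 2: interest $42.61; balance after payment $2,225.35.
Closed form: n = −ln(1 − rB₀/P)/ln(1+r) = −ln(0.14507)/ln(1.01908) ≈ 102.127, so the balance reaches zero during payment 103.

103 months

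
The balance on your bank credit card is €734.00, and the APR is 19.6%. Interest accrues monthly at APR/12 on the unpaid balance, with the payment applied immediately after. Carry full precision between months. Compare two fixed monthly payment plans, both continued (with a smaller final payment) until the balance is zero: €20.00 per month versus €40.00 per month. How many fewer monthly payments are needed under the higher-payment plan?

Monthly rate r = 19.6%/12 = 1.63333% = 0.0163333.
At €20.00/mo: n = ⌈−ln(1 − rB₀/P)/ln(1+r)⌉ = 57 payments (last €9.42); total interest = total paid − €734.00 = €395.42.
At €40.00/mo: 22 payments (last €39.61); total interest €145.61.
Payments saved = 57 − 22 = 35.

35 fewer payments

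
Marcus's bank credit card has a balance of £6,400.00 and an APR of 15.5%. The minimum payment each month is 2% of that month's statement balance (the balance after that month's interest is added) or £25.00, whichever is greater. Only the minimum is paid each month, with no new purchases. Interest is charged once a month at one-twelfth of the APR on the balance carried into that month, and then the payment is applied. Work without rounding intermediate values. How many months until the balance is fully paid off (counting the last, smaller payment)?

Monthly rate r = 15.5%/12 = 1.29167% = 0.0129167.
While 2% of the post-interest balance exceeds £25.00, each month B ← (B·(1+r))·(1 − 0.02), i.e. B shrinks by the factor (1+r)·0.98 = 0.99266.
This holds for months 1–224. Entering month 225 the balance is £1,228.38; 2% of the post-interest balance is now below £25.00, so the flat £25.00 minimum applies from here.
From month 225 a fixed £25.00 at rate r clears £1,228.38 in 79 more payments. Total: 224 + 79 = 303 months.

303 months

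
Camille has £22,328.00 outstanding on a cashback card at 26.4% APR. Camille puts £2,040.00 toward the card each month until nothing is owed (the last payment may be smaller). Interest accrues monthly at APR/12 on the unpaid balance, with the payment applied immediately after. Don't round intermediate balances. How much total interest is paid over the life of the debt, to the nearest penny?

£3,501.43

Monthly rate r = 26.4%/12 = 2.2% = 0.022.
Payoff takes n = ⌈−ln(1 − rB₀/P)/ln(1+r)⌉ = ⌈12.659⌉ = 13 payments; the last is £1,349.43.
Total paid = 12·£2,040.00 + £1,349.43 = £25,829.43.
Total interest = total paid − principal = £25,829.43 − £22,328.00 = £3,501.43.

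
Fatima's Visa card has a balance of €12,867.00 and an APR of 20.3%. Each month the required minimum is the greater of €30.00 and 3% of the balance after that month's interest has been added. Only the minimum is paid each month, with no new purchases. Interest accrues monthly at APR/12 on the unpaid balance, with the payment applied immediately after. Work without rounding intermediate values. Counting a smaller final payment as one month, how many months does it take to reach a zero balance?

237 months

Monthly rate r = 20.3%/12 = 1.69167% = 0.0169167.
While 3% of the post-interest balance exceeds €30.00, each month B ← (B·(1+r))·(1 − 0.03), i.e. B shrinks by the factor (1+r)·0.97 = 0.98641.
This holds for months 1–188. Entering month 189 the balance is €982.23; 3% of the post-interest balance is now below €30.00, so the flat €30.00 minimum applies from here.
From month 189 a fixed €30.00 at rate r clears €982.23 in 49 more payments. Total: 188 + 49 = 237 months.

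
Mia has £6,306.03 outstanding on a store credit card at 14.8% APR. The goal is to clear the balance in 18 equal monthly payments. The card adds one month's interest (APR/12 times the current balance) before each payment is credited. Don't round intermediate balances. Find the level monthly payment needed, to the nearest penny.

£392.81

Monthly rate r = 14.8%/12 = 1.23333% = 0.0123333.
Level-payment amortization: P = B₀·r / (1 − (1+r)^(−n)) = 6306.03·0.0123333 / (1 − 1.01233^(−18)).
Denominator 1 − (1+r)^(−18) = 0.197996377.
P = 77.7744 / 0.197996377 ≈ 392.81.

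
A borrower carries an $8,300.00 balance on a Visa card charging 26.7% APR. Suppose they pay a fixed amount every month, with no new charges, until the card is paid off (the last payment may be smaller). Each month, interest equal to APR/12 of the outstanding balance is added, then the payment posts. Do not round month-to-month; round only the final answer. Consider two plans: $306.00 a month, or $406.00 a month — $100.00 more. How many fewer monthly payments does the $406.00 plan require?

15 fewer payments

Monthly rate r = 26.7%/12 = 2.225% = 0.02225.
At $306.00/mo: n = ⌈−ln(1 − rB₀/P)/ln(1+r)⌉ = 43 payments (last $12.04); total interest = total paid − $8,300.00 = $4,564.04.
At $406.00/mo: 28 payments (last $232.76); total interest $2,894.76.
Payments saved = 43 − 28 = 15.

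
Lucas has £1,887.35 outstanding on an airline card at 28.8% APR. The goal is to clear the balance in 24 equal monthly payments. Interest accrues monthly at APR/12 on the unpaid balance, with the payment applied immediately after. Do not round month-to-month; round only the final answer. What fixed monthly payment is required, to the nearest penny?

Monthly rate r = 28.8%/12 = 2.4% = 0.024.
Level-payment amortization: P = B₀·r / (1 − (1+r)^(−n)) = 1887.35·0.024 / (1 − 1.024^(−24)).
Denominator 1 − (1+r)^(−24) = 0.434020058.
P = 45.2964 / 0.434020058 ≈ 104.36.

£104.36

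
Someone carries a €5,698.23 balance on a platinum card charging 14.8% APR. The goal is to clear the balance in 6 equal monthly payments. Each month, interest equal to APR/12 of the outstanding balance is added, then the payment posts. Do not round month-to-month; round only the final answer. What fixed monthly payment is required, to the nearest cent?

Monthly rate r = 14.8%/12 = 1.23333% = 0.0123333.
Level-payment amortization: P = B₀·r / (1 − (1+r)^(−n)) = 5698.23·0.0123333 / (1 − 1.01233^(−6)).
Denominator 1 − (1+r)^(−6) = 0.0709078797.
P = 70.2782 / 0.0709078797 ≈ 991.12.

€991.12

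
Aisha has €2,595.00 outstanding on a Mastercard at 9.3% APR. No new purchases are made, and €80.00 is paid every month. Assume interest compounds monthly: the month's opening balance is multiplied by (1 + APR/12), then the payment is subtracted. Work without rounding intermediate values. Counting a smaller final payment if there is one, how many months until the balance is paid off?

38 months

Monthly rate r = 9.3%/12 = 0.775% = 0.00775.
Recurrence: B ← B·(1+r) − €80.00.
Month 1: interest €20.11; balance after payment €2,535.11.
Month 2: interest €19.65; balance after payment €2,474.76.
Closed form: n = −ln(1 − rB₀/P)/ln(1+r) = −ln(0.74861)/ln(1.00775) ≈ 37.504, so the balance reaches zero during payment 38.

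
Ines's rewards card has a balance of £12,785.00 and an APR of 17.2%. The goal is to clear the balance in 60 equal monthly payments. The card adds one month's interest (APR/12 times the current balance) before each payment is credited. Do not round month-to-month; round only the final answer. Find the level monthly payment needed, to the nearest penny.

Monthly rate r = 17.2%/12 = 1.43333% = 0.0143333.
Level-payment amortization: P = B₀·r / (1 − (1+r)^(−n)) = 12785.00·0.0143333 / (1 − 1.01433^(−60)).
Denominator 1 − (1+r)^(−60) = 0.574246583.
P = 183.252 / 0.574246583 ≈ 319.12.

£319.12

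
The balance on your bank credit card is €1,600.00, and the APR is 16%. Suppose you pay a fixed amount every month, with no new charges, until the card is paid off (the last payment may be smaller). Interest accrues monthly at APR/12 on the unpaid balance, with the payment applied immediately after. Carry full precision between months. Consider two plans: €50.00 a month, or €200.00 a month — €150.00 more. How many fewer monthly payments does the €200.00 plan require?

33 fewer payments

Monthly rate r = 16%/12 = 1.33333% = 0.0133333.
At €50.00/mo: n = ⌈−ln(1 − rB₀/P)/ln(1+r)⌉ = 42 payments (last €49.96); total interest = total paid − €1,600.00 = €499.96.
At €200.00/mo: 9 payments (last €103.52); total interest €103.52.
Payments saved = 42 − 9 = 33.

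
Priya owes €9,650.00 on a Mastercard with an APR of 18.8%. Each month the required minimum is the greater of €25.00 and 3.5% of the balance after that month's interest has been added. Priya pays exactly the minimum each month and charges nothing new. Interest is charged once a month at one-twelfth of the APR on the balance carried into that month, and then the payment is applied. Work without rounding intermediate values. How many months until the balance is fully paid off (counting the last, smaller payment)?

Monthly rate r = 18.8%/12 = 1.56667% = 0.0156667.
While 3.5% of the post-interest balance exceeds €25.00, each month B ← (B·(1+r))·(1 − 0.035), i.e. B shrinks by the factor (1+r)·0.965 = 0.98012.
This holds for months 1–131. Entering month 132 the balance is €695.04; 3.5% of the post-interest balance is now below €25.00, so the flat €25.00 minimum applies from here.
From month 132 a fixed €25.00 at rate r clears €695.04 in 37 more payments. Total: 131 + 37 = 168 months.

168 months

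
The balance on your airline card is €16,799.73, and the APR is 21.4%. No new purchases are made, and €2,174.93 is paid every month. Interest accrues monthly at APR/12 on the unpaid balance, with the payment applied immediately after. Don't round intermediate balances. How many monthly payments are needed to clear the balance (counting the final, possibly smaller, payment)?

Monthly rate r = 21.4%/12 = 1.78333% = 0.0178333.
Recurrence: B ← B·(1+r) − €2,174.93.
Month 1: interest €299.60; balance after payment €14,924.40.
Month 2: interest €266.15; balance after payment €13,015.62.
Closed form: n = −ln(1 − rB₀/P)/ln(1+r) = −ln(0.86225)/ln(1.01783) ≈ 8.385, so the balance reaches zero during payment 9.

9 payments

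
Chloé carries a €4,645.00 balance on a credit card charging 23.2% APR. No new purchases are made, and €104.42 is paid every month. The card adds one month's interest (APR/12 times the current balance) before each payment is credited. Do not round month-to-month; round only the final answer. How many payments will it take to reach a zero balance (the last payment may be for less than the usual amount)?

Monthly rate r = 23.2%/12 = 1.93333% = 0.0193333.
Recurrence: B ← B·(1+r) − €104.42.
Month 1: interest €89.80; balance after payment €4,630.38.
Month 2: interest €89.52; balance after payment €4,615.48.
Closed form: n = −ln(1 − rB₀/P)/ln(1+r) = −ln(0.13998)/ln(1.01933) ≈ 102.683, so the balance reaches zero during payment 103.

103 months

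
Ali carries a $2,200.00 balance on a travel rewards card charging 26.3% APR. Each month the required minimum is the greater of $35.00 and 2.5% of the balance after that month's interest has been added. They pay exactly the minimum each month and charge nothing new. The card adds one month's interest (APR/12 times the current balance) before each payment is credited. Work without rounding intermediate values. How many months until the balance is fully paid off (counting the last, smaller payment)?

Monthly rate r = 26.3%/12 = 2.19167% = 0.0219167.
While 2.5% of the post-interest balance exceeds $35.00, each month B ← (B·(1+r))·(1 − 0.025), i.e. B shrinks by the factor (1+r)·0.975 = 0.99637.
This holds for months 1–131. Entering month 132 the balance is $1,366.02; 2.5% of the post-interest balance is now below $35.00, so the flat $35.00 minimum applies from here.
From month 132 a fixed $35.00 at rate r clears $1,366.02 in 90 more payments. Total: 131 + 90 = 221 months.

221 months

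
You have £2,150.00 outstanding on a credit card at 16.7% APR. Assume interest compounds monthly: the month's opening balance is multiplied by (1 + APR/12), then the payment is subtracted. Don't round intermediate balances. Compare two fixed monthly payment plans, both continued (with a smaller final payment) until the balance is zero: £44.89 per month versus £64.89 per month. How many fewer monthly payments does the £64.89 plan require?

35 fewer payments

Monthly rate r = 16.7%/12 = 1.39167% = 0.0139167.
At £44.89/mo: n = ⌈−ln(1 − rB₀/P)/ln(1+r)⌉ = 80 payments (last £20.82); total interest = total paid − £2,150.00 = £1,417.13.
At £64.89/mo: 45 payments (last £47.58); total interest £752.74.
Payments saved = 80 − 45 = 35.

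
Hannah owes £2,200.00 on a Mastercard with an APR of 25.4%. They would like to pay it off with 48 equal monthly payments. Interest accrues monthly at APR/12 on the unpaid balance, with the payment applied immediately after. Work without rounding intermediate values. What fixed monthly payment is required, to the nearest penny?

Monthly rate r = 25.4%/12 = 2.11667% = 0.0211667.
Level-payment amortization: P = B₀·r / (1 − (1+r)^(−n)) = 2200.00·0.0211667 / (1 − 1.02117^(−48)).
Denominator 1 − (1+r)^(−48) = 0.634100545.
P = 46.5667 / 0.634100545 ≈ 73.44.

£73.44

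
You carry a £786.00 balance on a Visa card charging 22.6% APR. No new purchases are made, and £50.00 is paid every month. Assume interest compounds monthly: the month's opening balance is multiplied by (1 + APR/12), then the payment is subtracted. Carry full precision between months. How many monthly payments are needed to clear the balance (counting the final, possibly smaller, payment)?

19 payments

Monthly rate r = 22.6%/12 = 1.88333% = 0.0188333.
Recurrence: B ← B·(1+r) − £50.00.
Month 1: interest £14.80; balance after payment £750.80.
Month 2: interest £14.14; balance after payment £714.94.
Closed form: n = −ln(1 − rB₀/P)/ln(1+r) = −ln(0.70394)/ln(1.01883) ≈ 18.815, so the balance reaches zero during payment 19.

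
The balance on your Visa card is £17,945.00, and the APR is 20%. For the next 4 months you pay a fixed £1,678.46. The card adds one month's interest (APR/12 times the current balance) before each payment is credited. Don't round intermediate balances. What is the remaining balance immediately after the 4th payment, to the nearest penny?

Monthly rate r = 20%/12 = 1.66667% = 0.0166667.
Each month: B ← B·(1+r) − £1,678.46.
Month 1: interest £299.08; balance after payment £16,565.62.
Month 2: interest £276.09; balance after payment £15,163.26.
Month 3: interest £252.72; balance after payment £13,737.52.
Month 4: interest £228.96; balance after payment £12,288.02.

£12,288.02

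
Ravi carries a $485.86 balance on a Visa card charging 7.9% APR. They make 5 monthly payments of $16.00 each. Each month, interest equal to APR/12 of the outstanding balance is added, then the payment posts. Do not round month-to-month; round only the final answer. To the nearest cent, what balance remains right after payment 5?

Monthly rate r = 7.9%/12 = 0.658333% = 0.00658333.
Each month: B ← B·(1+r) − $16.00.
Month 1: interest $3.20; balance after payment $473.06.
Month 2: interest $3.11; balance after payment $460.17.
Month 3: interest $3.03; balance after payment $447.20.
Month 4: interest $2.94; balance after payment $434.15.
Month 5: interest $2.86; balance after payment $421.00.

$421.00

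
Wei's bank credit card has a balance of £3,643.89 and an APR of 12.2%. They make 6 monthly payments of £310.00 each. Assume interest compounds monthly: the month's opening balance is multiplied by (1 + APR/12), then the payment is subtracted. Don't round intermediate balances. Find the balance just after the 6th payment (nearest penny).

Monthly rate r = 12.2%/12 = 1.01667% = 0.0101667.
Each month: B ← B·(1+r) − £310.00.
Month 1: interest £37.05; balance after payment £3,370.94.
Month 2: interest £34.27; balance after payment £3,095.21.
Month 3: interest £31.47; balance after payment £2,816.68.
Month 4: interest £28.64; balance after payment £2,535.31.
Month 5: interest £25.78; balance after payment £2,251.09.
Month 6: interest £22.89; balance after payment £1,963.97.

£1,963.97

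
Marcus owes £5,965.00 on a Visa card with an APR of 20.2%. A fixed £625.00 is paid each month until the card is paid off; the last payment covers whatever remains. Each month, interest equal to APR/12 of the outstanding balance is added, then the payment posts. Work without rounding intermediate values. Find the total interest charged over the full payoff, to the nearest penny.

Monthly rate r = 20.2%/12 = 1.68333% = 0.0168333.
Payoff takes n = ⌈−ln(1 − rB₀/P)/ln(1+r)⌉ = ⌈10.491⌉ = 11 payments; the last is £308.46.
Total paid = 10·£625.00 + £308.46 = £6,558.46.
Total interest = total paid − principal = £6,558.46 − £5,965.00 = £593.46.

£593.46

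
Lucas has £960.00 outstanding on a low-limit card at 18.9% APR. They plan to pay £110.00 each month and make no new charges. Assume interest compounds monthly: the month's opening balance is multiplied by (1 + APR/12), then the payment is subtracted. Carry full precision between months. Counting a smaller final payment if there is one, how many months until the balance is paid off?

10 payments

Monthly rate r = 18.9%/12 = 1.575% = 0.01575.
Recurrence: B ← B·(1+r) − £110.00.
Month 1: interest £15.12; balance after payment £865.12.
Month 2: interest £13.63; balance after payment £768.75.
Closed form: n = −ln(1 − rB₀/P)/ln(1+r) = −ln(0.86255)/ln(1.01575) ≈ 9.462, so the balance reaches zero during payment 10.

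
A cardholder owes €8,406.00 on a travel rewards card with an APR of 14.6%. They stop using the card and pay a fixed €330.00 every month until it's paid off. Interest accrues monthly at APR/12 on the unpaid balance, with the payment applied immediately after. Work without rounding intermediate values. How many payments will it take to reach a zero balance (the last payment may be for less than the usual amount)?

Monthly rate r = 14.6%/12 = 1.21667% = 0.0121667.
Recurrence: B ← B·(1+r) − €330.00.
Month 1: interest €102.27; balance after payment €8,178.27.
Month 2: interest €99.50; balance after payment €7,947.78.
Closed form: n = −ln(1 − rB₀/P)/ln(1+r) = −ln(0.69008)/ln(1.01217) ≈ 30.674, so the balance reaches zero during payment 31.

31 payments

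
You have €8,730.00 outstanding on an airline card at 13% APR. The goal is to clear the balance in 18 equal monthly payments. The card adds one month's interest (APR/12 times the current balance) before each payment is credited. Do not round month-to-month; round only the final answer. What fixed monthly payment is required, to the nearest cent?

€536.44

Monthly rate r = 13%/12 = 1.08333% = 0.0108333.
Level-payment amortization: P = B₀·r / (1 − (1+r)^(−n)) = 8730.00·0.0108333 / (1 − 1.01083^(−18)).
Denominator 1 − (1+r)^(−18) = 0.176301997.
P = 94.575 / 0.176301997 ≈ 536.44.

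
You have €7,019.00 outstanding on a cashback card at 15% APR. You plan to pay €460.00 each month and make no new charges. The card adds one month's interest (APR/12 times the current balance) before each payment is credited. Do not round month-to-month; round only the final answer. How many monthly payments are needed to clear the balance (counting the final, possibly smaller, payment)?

18 months

Monthly rate r = 15%/12 = 1.25% = 0.0125.
Recurrence: B ← B·(1+r) − €460.00.
Month 1: interest €87.74; balance after payment €6,646.74.
Month 2: interest €83.08; balance after payment €6,269.82.
Closed form: n = −ln(1 − rB₀/P)/ln(1+r) = −ln(0.80927)/ln(1.0125) ≈ 17.036, so the balance reaches zero during payment 18.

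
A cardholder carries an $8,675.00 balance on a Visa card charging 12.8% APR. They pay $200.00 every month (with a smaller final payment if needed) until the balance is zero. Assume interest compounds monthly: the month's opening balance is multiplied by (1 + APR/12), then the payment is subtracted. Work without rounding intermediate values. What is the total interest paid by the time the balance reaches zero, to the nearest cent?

$3,033.58

Monthly rate r = 12.8%/12 = 1.06667% = 0.0106667.
Payoff takes n = ⌈−ln(1 − rB₀/P)/ln(1+r)⌉ = ⌈58.542⌉ = 59 payments; the last is $108.58.
Total paid = 58·$200.00 + $108.58 = $11,708.58.
Total interest = total paid − principal = $11,708.58 − $8,675.00 = $3,033.58.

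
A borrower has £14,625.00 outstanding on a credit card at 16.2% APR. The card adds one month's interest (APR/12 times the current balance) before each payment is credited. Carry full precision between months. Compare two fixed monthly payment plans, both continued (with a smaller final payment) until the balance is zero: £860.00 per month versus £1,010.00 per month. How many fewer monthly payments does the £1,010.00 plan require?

Monthly rate r = 16.2%/12 = 1.35% = 0.0135.
At £860.00/mo: n = ⌈−ln(1 − rB₀/P)/ln(1+r)⌉ = 20 payments (last £388.37); total interest = total paid − £14,625.00 = £2,103.37.
At £1,010.00/mo: 17 payments (last £223.94); total interest £1,758.94.
Payments saved = 20 − 17 = 3.

3 fewer payments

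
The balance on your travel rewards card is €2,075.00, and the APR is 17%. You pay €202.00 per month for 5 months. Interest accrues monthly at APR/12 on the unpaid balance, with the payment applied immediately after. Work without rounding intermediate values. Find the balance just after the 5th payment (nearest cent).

€1,187.18

Monthly rate r = 17%/12 = 1.41667% = 0.0141667.
Each month: B ← B·(1+r) − €202.00.
Month 1: interest €29.40; balance after payment €1,902.40.
Month 2: interest €26.95; balance after payment €1,727.35.
Month 3: interest €24.47; balance after payment €1,549.82.
Month 4: interest €21.96; balance after payment €1,369.77.
Month 5: interest €19.41; balance after payment €1,187.18.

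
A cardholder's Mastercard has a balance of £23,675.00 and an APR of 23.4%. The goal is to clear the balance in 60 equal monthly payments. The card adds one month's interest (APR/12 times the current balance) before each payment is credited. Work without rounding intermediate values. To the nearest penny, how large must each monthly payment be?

£672.86

Monthly rate r = 23.4%/12 = 1.95% = 0.0195.
Level-payment amortization: P = B₀·r / (1 − (1+r)^(−n)) = 23675.00·0.0195 / (1 − 1.0195^(−60)).
Denominator 1 − (1+r)^(−60) = 0.686118158.
P = 461.663 / 0.686118158 ≈ 672.86.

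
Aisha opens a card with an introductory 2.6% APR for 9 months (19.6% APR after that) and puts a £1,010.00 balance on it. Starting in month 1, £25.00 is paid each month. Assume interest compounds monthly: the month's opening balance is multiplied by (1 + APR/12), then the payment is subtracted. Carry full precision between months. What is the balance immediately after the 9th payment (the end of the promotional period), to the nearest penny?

Promo months 1–9 at r₀ = 2.6%/12 = 0.00216667; months 10+ at r₁ = 19.6%/12 = 0.0163333.
After month 9: iterate B ← B·(1+r₀) − £25.00 for 9 months → £802.91.

£802.91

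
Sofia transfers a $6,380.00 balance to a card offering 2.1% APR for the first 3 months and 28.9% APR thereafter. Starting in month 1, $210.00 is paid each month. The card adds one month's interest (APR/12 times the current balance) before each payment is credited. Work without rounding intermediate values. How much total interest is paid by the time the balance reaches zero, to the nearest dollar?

Promo months 1–3 at r₀ = 2.1%/12 = 0.00175; months 4+ at r₁ = 28.9%/12 = 0.0240833.
After month 3: iterate B ← B·(1+r₀) − $210.00 for 3 months → $5,782.45.
Then at r₁ with $210.00/mo: n₂ = −ln(1 − r₁·B/P)/ln(1+r₁) ≈ 45.72 → 46 more payments.
Total paid = 48·$210.00 + $152.28 = $10,232.28; interest = $10,232.28 − $6,380.00 = $3,852.28.

$3,852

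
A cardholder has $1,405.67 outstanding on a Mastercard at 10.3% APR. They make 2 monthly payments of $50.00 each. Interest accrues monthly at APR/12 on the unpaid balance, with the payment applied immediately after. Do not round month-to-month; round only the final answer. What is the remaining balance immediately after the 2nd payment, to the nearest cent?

$1,329.48

Monthly rate r = 10.3%/12 = 0.858333% = 0.00858333.
Each month: B ← B·(1+r) − $50.00.
Month 1: interest $12.07; balance after payment $1,367.74.
Month 2: interest $11.74; balance after payment $1,329.48.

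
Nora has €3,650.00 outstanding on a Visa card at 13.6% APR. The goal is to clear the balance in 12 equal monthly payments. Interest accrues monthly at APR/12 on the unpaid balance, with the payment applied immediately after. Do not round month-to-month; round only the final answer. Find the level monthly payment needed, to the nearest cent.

Monthly rate r = 13.6%/12 = 1.13333% = 0.0113333.
Level-payment amortization: P = B₀·r / (1 − (1+r)^(−n)) = 3650.00·0.0113333 / (1 − 1.01133^(−12)).
Denominator 1 − (1+r)^(−12) = 0.126489481.
P = 41.3667 / 0.126489481 ≈ 327.04.

€327.04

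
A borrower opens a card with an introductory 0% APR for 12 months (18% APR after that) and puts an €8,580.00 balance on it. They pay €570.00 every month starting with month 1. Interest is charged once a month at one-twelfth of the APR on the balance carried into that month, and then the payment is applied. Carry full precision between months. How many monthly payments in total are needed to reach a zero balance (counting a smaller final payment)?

Promo months 1–12 at r₀ = 0%/12 = 0; months 13+ at r₁ = 18%/12 = 0.015.
After month 12 (no interest yet): B = €8,580.00 − 12·€570.00 = €1,740.00.
Then at r₁ with €570.00/mo: n₂ = −ln(1 − r₁·B/P)/ln(1+r₁) ≈ 3.15 → 4 more payments.

16 payments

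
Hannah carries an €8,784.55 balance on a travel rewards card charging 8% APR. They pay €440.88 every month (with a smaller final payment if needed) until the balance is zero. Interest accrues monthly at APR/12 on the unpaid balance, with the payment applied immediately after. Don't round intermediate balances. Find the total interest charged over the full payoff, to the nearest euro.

Monthly rate r = 8%/12 = 0.666667% = 0.00666667.
Payoff takes n = ⌈−ln(1 − rB₀/P)/ln(1+r)⌉ = ⌈21.450⌉ = 22 payments; the last is €198.69.
Total paid = 21·€440.88 + €198.69 = €9,457.17.
Total interest = total paid − principal = €9,457.17 − €8,784.55 = €672.62.

€673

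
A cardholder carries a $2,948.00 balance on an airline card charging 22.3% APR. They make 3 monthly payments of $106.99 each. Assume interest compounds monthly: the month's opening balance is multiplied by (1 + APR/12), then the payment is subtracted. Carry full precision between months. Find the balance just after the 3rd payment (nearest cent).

Monthly rate r = 22.3%/12 = 1.85833% = 0.0185833.
Each month: B ← B·(1+r) − $106.99.
Month 1: interest $54.78; balance after payment $2,895.79.
Month 2: interest $53.81; balance after payment $2,842.62.
Month 3: interest $52.83; balance after payment $2,788.45.

$2,788.45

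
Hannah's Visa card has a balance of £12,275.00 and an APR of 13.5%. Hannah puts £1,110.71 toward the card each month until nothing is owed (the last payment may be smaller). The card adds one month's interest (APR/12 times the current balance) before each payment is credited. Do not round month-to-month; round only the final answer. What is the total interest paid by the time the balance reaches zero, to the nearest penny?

£907.18

Monthly rate r = 13.5%/12 = 1.125% = 0.01125.
Payoff takes n = ⌈−ln(1 − rB₀/P)/ln(1+r)⌉ = ⌈11.868⌉ = 12 payments; the last is £964.37.
Total paid = 11·£1,110.71 + £964.37 = £13,182.18.
Total interest = total paid − principal = £13,182.18 − £12,275.00 = £907.18.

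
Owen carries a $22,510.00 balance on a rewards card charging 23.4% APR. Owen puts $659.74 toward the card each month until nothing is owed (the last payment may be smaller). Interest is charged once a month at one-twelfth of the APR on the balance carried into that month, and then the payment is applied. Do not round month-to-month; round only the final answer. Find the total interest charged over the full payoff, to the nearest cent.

$14,885.09

Monthly rate r = 23.4%/12 = 1.95% = 0.0195.
Payoff takes n = ⌈−ln(1 − rB₀/P)/ln(1+r)⌉ = ⌈56.679⌉ = 57 payments; the last is $449.65.
Total paid = 56·$659.74 + $449.65 = $37,395.09.
Total interest = total paid − principal = $37,395.09 − $22,510.00 = $14,885.09.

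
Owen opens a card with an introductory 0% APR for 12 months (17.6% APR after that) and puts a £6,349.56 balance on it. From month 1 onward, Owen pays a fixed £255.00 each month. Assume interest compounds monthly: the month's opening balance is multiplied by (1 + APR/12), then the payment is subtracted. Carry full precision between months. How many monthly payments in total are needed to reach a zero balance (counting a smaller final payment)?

Promo months 1–12 at r₀ = 0%/12 = 0; months 13+ at r₁ = 17.6%/12 = 0.0146667.
After month 12 (no interest yet): B = £6,349.56 − 12·£255.00 = £3,289.56.
Then at r₁ with £255.00/mo: n₂ = −ln(1 − r₁·B/P)/ln(1+r₁) ≈ 14.40 → 15 more payments.

27 months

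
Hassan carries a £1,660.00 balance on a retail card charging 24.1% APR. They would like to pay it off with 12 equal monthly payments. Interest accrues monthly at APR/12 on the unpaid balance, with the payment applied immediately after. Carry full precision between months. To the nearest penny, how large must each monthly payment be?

Monthly rate r = 24.1%/12 = 2.00833% = 0.0200833.
Level-payment amortization: P = B₀·r / (1 − (1+r)^(−n)) = 1660.00·0.0200833 / (1 − 1.02008^(−12)).
Denominator 1 − (1+r)^(−12) = 0.212279447.
P = 33.3383 / 0.212279447 ≈ 157.05.

£157.05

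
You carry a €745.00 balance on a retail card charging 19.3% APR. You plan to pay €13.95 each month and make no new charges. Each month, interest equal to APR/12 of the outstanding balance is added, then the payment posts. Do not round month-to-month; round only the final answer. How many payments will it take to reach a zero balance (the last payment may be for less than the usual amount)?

Monthly rate r = 19.3%/12 = 1.60833% = 0.0160833.
Recurrence: B ← B·(1+r) − €13.95.
Month 1: interest €11.98; balance after payment €743.03.
Month 2: interest €11.95; balance after payment €741.03.
Closed form: n = −ln(1 − rB₀/P)/ln(1+r) = −ln(0.14107)/ln(1.01608) ≈ 122.749, so the balance reaches zero during payment 123.

123 payments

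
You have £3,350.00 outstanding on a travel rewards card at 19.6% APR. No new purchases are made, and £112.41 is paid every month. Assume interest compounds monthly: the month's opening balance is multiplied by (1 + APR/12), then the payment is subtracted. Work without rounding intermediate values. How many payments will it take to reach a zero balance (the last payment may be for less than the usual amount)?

42 payments

Monthly rate r = 19.6%/12 = 1.63333% = 0.0163333.
Recurrence: B ← B·(1+r) − £112.41.
Month 1: interest £54.72; balance after payment £3,292.31.
Month 2: interest £53.77; balance after payment £3,233.67.
Closed form: n = −ln(1 − rB₀/P)/ln(1+r) = −ln(0.51324)/ln(1.01633) ≈ 41.170, so the balance reaches zero during payment 42.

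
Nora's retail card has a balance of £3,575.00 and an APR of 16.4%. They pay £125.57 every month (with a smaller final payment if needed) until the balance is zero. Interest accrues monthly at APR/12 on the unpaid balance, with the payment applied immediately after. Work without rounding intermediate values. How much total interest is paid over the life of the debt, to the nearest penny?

£984.01

Monthly rate r = 16.4%/12 = 1.36667% = 0.0136667.
Payoff takes n = ⌈−ln(1 − rB₀/P)/ln(1+r)⌉ = ⌈36.305⌉ = 37 payments; the last is £38.49.
Total paid = 36·£125.57 + £38.49 = £4,559.01.
Total interest = total paid − principal = £4,559.01 − £3,575.00 = £984.01.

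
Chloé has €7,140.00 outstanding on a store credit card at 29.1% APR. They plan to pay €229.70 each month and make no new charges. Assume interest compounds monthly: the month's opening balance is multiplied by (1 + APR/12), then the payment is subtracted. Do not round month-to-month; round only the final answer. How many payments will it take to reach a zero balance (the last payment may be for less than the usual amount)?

Monthly rate r = 29.1%/12 = 2.425% = 0.02425.
Recurrence: B ← B·(1+r) − €229.70.
Month 1: interest €173.15; balance after payment €7,083.45.
Month 2: interest €171.77; balance after payment €7,025.52.
Closed form: n = −ln(1 − rB₀/P)/ln(1+r) = −ln(0.24621)/ln(1.02425) ≈ 58.494, so the balance reaches zero during payment 59.

59 payments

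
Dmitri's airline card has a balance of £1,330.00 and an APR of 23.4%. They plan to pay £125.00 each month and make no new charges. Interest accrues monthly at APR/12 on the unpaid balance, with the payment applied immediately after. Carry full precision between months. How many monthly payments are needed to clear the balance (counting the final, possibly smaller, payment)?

13 payments

Monthly rate r = 23.4%/12 = 1.95% = 0.0195.
Recurrence: B ← B·(1+r) − £125.00.
Month 1: interest £25.93; balance after payment £1,230.93.
Month 2: interest £24.00; balance after payment £1,129.94.
Closed form: n = −ln(1 − rB₀/P)/ln(1+r) = −ln(0.79252)/ln(1.0195) ≈ 12.041, so the balance reaches zero during payment 13.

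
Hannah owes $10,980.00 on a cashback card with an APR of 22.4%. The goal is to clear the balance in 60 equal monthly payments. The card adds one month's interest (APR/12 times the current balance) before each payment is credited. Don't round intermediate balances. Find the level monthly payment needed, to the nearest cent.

Monthly rate r = 22.4%/12 = 1.86667% = 0.0186667.
Level-payment amortization: P = B₀·r / (1 − (1+r)^(−n)) = 10980.00·0.0186667 / (1 − 1.01867^(−60)).
Denominator 1 − (1+r)^(−60) = 0.670333901.
P = 204.96 / 0.670333901 ≈ 305.76.

$305.76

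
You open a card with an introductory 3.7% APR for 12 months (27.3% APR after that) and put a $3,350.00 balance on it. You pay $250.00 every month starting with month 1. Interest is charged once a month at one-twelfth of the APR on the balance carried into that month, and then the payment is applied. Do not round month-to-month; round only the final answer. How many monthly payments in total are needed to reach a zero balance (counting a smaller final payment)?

14 payments

Promo months 1–12 at r₀ = 3.7%/12 = 0.00308333; months 13+ at r₁ = 27.3%/12 = 0.02275.
After month 12: iterate B ← B·(1+r₀) − $250.00 for 12 months → $424.67.
Then at r₁ with $250.00/mo: n₂ = −ln(1 − r₁·B/P)/ln(1+r₁) ≈ 1.75 → 2 more payments.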